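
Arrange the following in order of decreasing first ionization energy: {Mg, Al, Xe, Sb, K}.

Mg is in period 3, group 2; Al is in period 3, group 13; K is in period 4, group 1; Sb is in period 5, group 15; Xe is in period 5, group 18.
First ionization energy rises across a period (greater Z_eff holds electrons more tightly) and falls down a group (valence electrons are farther from the nucleus).
Neither a single period nor a single group — weigh both effects.
Al > K: relative to K, both the across-period and down-group shifts push Al's first ionization energy up.
Mg > Al: this pair runs against the simple trend — see the exception note.
Sb > Mg: period and group pull opposite ways; the across-period shift dominates (831 vs 738 kJ/mol).
Xe > Sb: Xe lies to the right of Sb in period 5, so the across-period effect alone puts Xe higher.
Note the exception: Mg has a higher first ionization energy than Al, contrary to the simple trend — Al's single 3p electron is easier to remove than one from Mg's filled 3s².
Approximate values (kJ/mol): Mg 738, Al 578, K 419, Sb 831, Xe 1170.
So from highest to lowest: Xe > Sb > Mg > Al > K.

Xe > Sb > Mg > Al > K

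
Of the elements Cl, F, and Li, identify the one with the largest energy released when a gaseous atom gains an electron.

Li is in period 2, group 1; F is in period 2, group 17; Cl is in period 3, group 17.
Atoms with high Z_eff and room in the valence shell (especially the halogens) have the most exothermic electron affinities.
These span different periods and groups, so the two trends combine.
F > Li: F lies to the right of Li in period 2, so the across-period effect alone puts F higher.
Cl > F: this pair runs against the simple trend — see the exception note.
Note the exception: Cl has a higher electron affinity than F, contrary to the simple trend — F's small 2p subshell makes the incoming electron feel strong e⁻–e⁻ repulsion, so Cl actually releases more energy on gaining an electron.
Approximate values (kJ/mol): Li 60, F 328, Cl 349.
The largest energy released when a gaseous atom gains an electron among these belongs to Cl.

Cl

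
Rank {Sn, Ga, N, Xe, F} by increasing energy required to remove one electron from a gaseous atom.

Ga, Sn, Xe, N, F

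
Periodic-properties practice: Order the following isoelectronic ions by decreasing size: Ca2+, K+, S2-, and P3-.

P3- > S2- > K+ > Ca2+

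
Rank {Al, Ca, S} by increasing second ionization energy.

After 1 electron has been removed, what remains? Al⁺ still has 2 valence electrons; Ca⁺ still has 1 valence electron; S⁺ still has 5 valence electrons.
All are still removing valence electrons, so compare the +1 ions as you would atoms: IE_2 generally rises across a period (higher Z_eff) and falls down a group (larger shell), subject to the usual subshell exceptions.
Valence configurations: Al⁺ [Ne]3s², Ca⁺ [Ar]4s¹, S⁺ [Ne]3s²3p³.
Approximate IE_2 values (kJ/mol): Al 1817, Ca 1145, S 2252.
Hence IE_2: Ca < Al < S.

Ca, Al, S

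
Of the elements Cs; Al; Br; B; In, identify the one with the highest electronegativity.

B is in period 2, group 13; Al is in period 3, group 13; Br is in period 4, group 17; In is in period 5, group 13; Cs is in period 6, group 1.
EN rises left→right (higher Z_eff, smaller atoms) and falls top→bottom (larger, more shielded atoms).
Here both period and group differ, so the two effects have to be weighed against each other.
Al > Cs: relative to Cs, both the across-period and down-group shifts push Al's electronegativity up.
In > Al: this pair runs against the simple trend — see the exception note.
B > In: they share group 13; the group trend gives B the larger value.
Br > B: the two effects oppose for this pair; the across-period effect wins (2.96 vs 2.04).
Note the exception: In has a higher electronegativity than Al, contrary to the simple trend — poor shielding by filled d (and f) subshells raises the heavier element's effective nuclear charge more than the simple down-group trend predicts.
Approximate values (Pauling): B 2.04, Al 1.61, Br 2.96, In 1.78, Cs 0.79.
The highest electronegativity among these belongs to Br.

Br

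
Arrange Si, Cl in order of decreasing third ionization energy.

Cl > Si

IE_3 is the cost of taking one more electron from the +2 cation: Si²⁺ still has 2 valence electrons; Cl²⁺ still has 5 valence electrons.
All are still removing valence electrons, so compare the +2 ions as you would atoms: IE_3 generally rises across a period (higher Z_eff) and falls down a group (larger shell), subject to the usual subshell exceptions.
Valence configurations: Si²⁺ [Ne]3s², Cl²⁺ [Ne]3s²3p³.
Tabulated IE_3 (kJ/mol): Si 3232, Cl 3822.
Hence IE_3: Si < Cl.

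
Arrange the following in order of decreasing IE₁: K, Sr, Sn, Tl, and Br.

K is in period 4, group 1; Br is in period 4, group 17; Sr is in period 5, group 2; Sn is in period 5, group 14; Tl is in period 6, group 13.
IE₁ increases left→right with effective nuclear charge and decreases top→bottom as the valence shell moves farther out.
Here both period and group differ, so the two effects have to be weighed against each other.
Sr > K: the two effects oppose for this pair; the across-period effect wins (550 vs 419 kJ/mol).
Tl > Sr: the two effects oppose for this pair; the across-period effect wins (589 vs 550 kJ/mol).
Sn > Tl: relative to Tl, both the across-period and down-group shifts push Sn's first ionization energy up.
Br > Sn: relative to Sn, both the across-period and down-group shifts push Br's first ionization energy up.
Tabulated first ionization energy (kJ/mol): K 419, Br 1140, Sr 550, Sn 709, Tl 589.
So from highest to lowest: Br > Sn > Tl > Sr > K.

Br > Sn > Tl > Sr > K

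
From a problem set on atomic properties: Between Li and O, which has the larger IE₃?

Consider each +2 ion: Li²⁺ is already 1 electron into the core; O²⁺ still has 4 valence electrons.
Core electrons are held far more tightly than valence electrons, so Li tops the IE_3 order.
The numbers (kJ/mol): Li 11815, O 5300.
So the third ionization energies run O < Li.

Li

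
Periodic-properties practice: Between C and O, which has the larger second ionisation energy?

O

IE_2 is the cost of taking one more electron from the +1 cation: C⁺ still has 3 valence electrons; O⁺ still has 5 valence electrons.
All are still removing valence electrons, so compare the +1 ions as you would atoms: IE_2 generally rises across a period (higher Z_eff) and falls down a group (larger shell), subject to the usual subshell exceptions.
Valence configurations: C⁺ [He]2s²2p¹, O⁺ [He]2s²2p³.
Approximate IE_2 values (kJ/mol): C 2353, O 3388.
Hence IE_2: C < O.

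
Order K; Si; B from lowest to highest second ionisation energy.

Si < B < K

IE_2 is the cost of taking one more electron from the +1 cation: K⁺ is the bare [Ar] core; Si⁺ still has 3 valence electrons; B⁺ still has 2 valence electrons.
Core electrons are held far more tightly than valence electrons, so K tops the IE_2 order.
Valence configurations: Si⁺ [Ne]3s²3p¹, B⁺ [He]2s².
Approximate IE_2 values (kJ/mol): K 3052, Si 1577, B 2427.
So the second ionization energies run Si < B < K.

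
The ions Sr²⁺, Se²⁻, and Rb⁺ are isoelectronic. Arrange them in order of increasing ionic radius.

Sr²⁺ < Rb⁺ < Se²⁻

All of these have 36 electrons, so size is governed by nuclear charge alone: the more protons, the stronger the pull on the same electron cloud, and the smaller the ion.
Nuclear charges: Sr²⁺ (Z=38), Rb⁺ (Z=37), Se²⁻ (Z=34).
Smallest to largest: Sr²⁺ < Rb⁺ < Se²⁻.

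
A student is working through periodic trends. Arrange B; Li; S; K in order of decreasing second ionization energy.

Consider each +1 ion: B⁺ still has 2 valence electrons; Li⁺ is the bare [He] core; S⁺ still has 5 valence electrons; K⁺ is the bare [Ar] core.
Pulling an electron out of a noble-gas core costs far more than removing a remaining valence electron, so K and Li sit at the high end of IE_2.
Valence configurations: B⁺ [He]2s², S⁺ [Ne]3s²3p³.
Tabulated IE_2 (kJ/mol): B 2427, Li 7298, S 2252, K 3052.
Putting it together, IE_2: S < B < K < Li.

Li > K > B > S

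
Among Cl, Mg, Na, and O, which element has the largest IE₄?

Mg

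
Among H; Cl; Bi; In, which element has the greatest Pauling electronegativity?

Cl

H is in period 1, group 1; Cl is in period 3, group 17; In is in period 5, group 13; Bi is in period 6, group 15.
Electronegativity increases across a period and decreases down a group, tracking effective nuclear charge and atomic size.
Here both period and group differ, so the two effects have to be weighed against each other.
Bi > In: the two effects oppose for this pair; the across-period effect wins (2.02 vs 1.78).
H > Bi: the two effects oppose for this pair; the down-group effect wins (2.20 vs 2.02).
Cl > H: the two effects oppose for this pair; the across-period effect wins (3.16 vs 2.20).
Approximate values (Pauling): H 2.20, Cl 3.16, In 1.78, Bi 2.02.
The greatest Pauling electronegativity among these belongs to Cl.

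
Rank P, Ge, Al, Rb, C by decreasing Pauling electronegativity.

C, P, Ge, Al, Rb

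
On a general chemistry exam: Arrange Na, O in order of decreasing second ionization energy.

The second ionization energy removes an electron from the +1 ion. For each element: Na⁺ is the bare [Ne] core; O⁺ still has 5 valence electrons.
Core electrons are held far more tightly than valence electrons, so Na tops the IE_2 order.
Approximate IE_2 values (kJ/mol): Na 4562, O 3388.
Hence IE_2: O < Na.

Na > O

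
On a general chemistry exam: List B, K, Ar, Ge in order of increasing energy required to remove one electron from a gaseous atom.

K < Ge < B < Ar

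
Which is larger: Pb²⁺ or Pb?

Forming Pb²⁺ removes 2 electrons from Pb. Fewer electrons for the same nuclear charge means less shielding and a higher Z_eff on the remaining electrons.
A cation is smaller than its parent atom: Pb²⁺ < Pb.

Pb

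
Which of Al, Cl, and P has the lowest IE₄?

P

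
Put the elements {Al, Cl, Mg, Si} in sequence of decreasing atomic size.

Mg > Al > Si > Cl

Mg is in period 3, group 2; Al is in period 3, group 13; Si is in period 3, group 14; Cl is in period 3, group 17.
Moving right in a period, electrons are added to the same shell under a stronger nuclear pull, so atoms get smaller; moving down, a new shell is opened and atoms get larger.
All lie in period 3, so atomic radius increases right to left.
So from largest to smallest: Mg > Al > Si > Cl.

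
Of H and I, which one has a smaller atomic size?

Across a period the added protons contract the valence shell; down a group each new principal shell makes the atom larger.
Neither a single period nor a single group — weigh both effects.
I > H: the two effects oppose for this pair; the down-group effect wins (133 vs 32 pm).
Tabulated atomic radius (pm): H 32, I 133.
So H has the smaller atomic size (H < I).

H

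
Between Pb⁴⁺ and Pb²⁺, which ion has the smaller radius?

Both ions have Z = 82 protons, but Pb⁴⁺ has lost more electrons, so its remaining electrons feel a larger effective nuclear charge per electron and are pulled in more tightly.
Higher positive charge → smaller ion, so Pb²⁺ > Pb⁴⁺.

Pb⁴⁺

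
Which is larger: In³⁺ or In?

In

Forming In³⁺ removes 3 electrons from In. Fewer electrons for the same nuclear charge means less shielding and a higher Z_eff on the remaining electrons, and for main-group metals the entire outer shell is lost.
A cation is smaller than its parent atom: In³⁺ < In.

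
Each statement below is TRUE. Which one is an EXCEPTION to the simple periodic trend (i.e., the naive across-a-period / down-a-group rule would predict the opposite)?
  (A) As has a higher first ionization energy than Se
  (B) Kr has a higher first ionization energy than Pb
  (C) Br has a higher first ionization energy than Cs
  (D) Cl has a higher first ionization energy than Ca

(A)

The general trend: first ionization energy increases across a period and decreases down a group.
(A) As (period 4, group 15) vs Se (period 4, group 16): the stated order contradicts the simple trend.
(B) Kr (period 4, group 18) vs Pb (period 6, group 14): the stated order agrees with the simple trend.
(C) Br (period 4, group 17) vs Cs (period 6, group 1): the stated order agrees with the simple trend.
(D) Cl (period 3, group 17) vs Ca (period 4, group 2): the stated order agrees with the simple trend.
The exception is (A): Se (4p⁴) ionizes more easily than half-filled As (4p³).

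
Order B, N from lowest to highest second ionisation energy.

IE_2 is the cost of taking one more electron from the +1 cation: B⁺ still has 2 valence electrons; N⁺ still has 4 valence electrons.
All are still removing valence electrons, so compare the +1 ions as you would atoms: IE_2 generally rises across a period (higher Z_eff) and falls down a group (larger shell), subject to the usual subshell exceptions.
Valence configurations: B⁺ [He]2s², N⁺ [He]2s²2p².
The numbers (kJ/mol): B 2427, N 2856.
Overall IE_2 order: B < N.

B < N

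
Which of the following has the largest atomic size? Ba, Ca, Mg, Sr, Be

Ba

Be is in period 2, group 2; Mg is in period 3, group 2; Ca is in period 4, group 2; Sr is in period 5, group 2; Ba is in period 6, group 2.
Radius decreases left→right (rising Z_eff, same n) and increases top→bottom (higher n).
All are in group 2, so atomic radius increases down the group.
The largest atomic size among these belongs to Ba.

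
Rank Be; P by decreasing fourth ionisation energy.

The fourth ionization energy removes an electron from the +3 ion. For each element: Be³⁺ is already 1 electron into the core; P³⁺ still has 2 valence electrons.
Pulling an electron out of a noble-gas core costs far more than removing a remaining valence electron, so Be sits at the high end of IE_4.
Tabulated IE_4 (kJ/mol): Be 21007, P 4964.
Putting it together, IE_4: P < Be.

Be > P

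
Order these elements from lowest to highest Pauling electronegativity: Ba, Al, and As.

Ba < Al < As

EN rises left→right (higher Z_eff, smaller atoms) and falls top→bottom (larger, more shielded atoms).
These span different periods and groups, so the two trends combine.
Al > Ba: relative to Ba, both the across-period and down-group shifts push Al's electronegativity up.
As > Al: the two effects oppose for this pair; the across-period effect wins (2.18 vs 1.61).
Tabulated electronegativity (Pauling): Al 1.61, As 2.18, Ba 0.89.
So from lowest to highest: Ba < Al < As.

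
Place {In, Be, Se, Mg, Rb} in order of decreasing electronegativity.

Be is in period 2, group 2; Mg is in period 3, group 2; Se is in period 4, group 16; Rb is in period 5, group 1; In is in period 5, group 13.
Smaller atoms with higher effective nuclear charge are more electronegative.
Neither a single period nor a single group — weigh both effects.
Mg > Rb: relative to Rb, both the across-period and down-group shifts push Mg's electronegativity up.
Be > Mg: they share group 2; the group trend gives Be the larger value.
In > Be: period and group pull opposite ways; the across-period shift dominates (1.78 vs 1.57).
Se > In: both effects reinforce here, so Se is clearly the higher of the two.
Tabulated electronegativity (Pauling): Be 1.57, Mg 1.31, Se 2.55, Rb 0.82, In 1.78.
So from highest to lowest: Se > In > Be > Mg > Rb.

Se > In > Be > Mg > Rb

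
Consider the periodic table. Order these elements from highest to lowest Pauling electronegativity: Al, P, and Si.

P, Si, Al

Al is in period 3, group 13; Si is in period 3, group 14; P is in period 3, group 15.
Electronegativity increases across a period and decreases down a group, tracking effective nuclear charge and atomic size.
All lie in period 3, so electronegativity increases left to right.
So from highest to lowest: P > Si > Al.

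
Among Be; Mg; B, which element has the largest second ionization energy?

B

The second ionization energy removes an electron from the +1 ion. For each element: Be⁺ still has 1 valence electron; Mg⁺ still has 1 valence electron; B⁺ still has 2 valence electrons.
All are still removing valence electrons, so compare the +1 ions as you would atoms: IE_2 generally rises across a period (higher Z_eff) and falls down a group (larger shell), subject to the usual subshell exceptions.
Valence configurations: Be⁺ [He]2s¹, Mg⁺ [Ne]3s¹, B⁺ [He]2s².
The numbers (kJ/mol): Be 1757, Mg 1451, B 2427.
Hence IE_2: Mg < Be < B.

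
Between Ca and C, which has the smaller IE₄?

C

Consider each +3 ion: Ca³⁺ is already 1 electron into the core; C³⁺ still has 1 valence electron.
Pulling an electron out of a noble-gas core costs far more than removing a remaining valence electron, so Ca sits at the high end of IE_4.
The numbers (kJ/mol): Ca 6491, C 6223.
So the fourth ionization energies run C < Ca.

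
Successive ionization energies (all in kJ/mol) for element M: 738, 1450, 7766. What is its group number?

Group 2

Look for the largest jump between consecutive ionization energies: IE3/IE2 ≈ 5.4, far larger than any earlier ratio.
That jump marks the point where a core electron is being removed. So the atom has 2 valence electrons.
A main-group element with 2 valence electrons is in group 2.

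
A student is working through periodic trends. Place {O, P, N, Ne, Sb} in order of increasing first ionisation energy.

Sb, P, O, N, Ne

N is in period 2, group 15; O is in period 2, group 16; Ne is in period 2, group 18; P is in period 3, group 15; Sb is in period 5, group 15.
IE₁ increases left→right with effective nuclear charge and decreases top→bottom as the valence shell moves farther out.
Here both period and group differ, so the two effects have to be weighed against each other.
P > Sb: P sits above Sb in group 15, so the down-group effect alone puts P higher.
O > P: both effects reinforce here, so O is clearly the higher of the two.
N > O: this pair runs against the simple trend — see the exception note.
Ne > N: Ne lies to the right of N in period 2, so the across-period effect alone puts Ne higher.
Note the exception: N has a higher first ionization energy than O, contrary to the simple trend — pairing an electron in O's 2p⁴ costs repulsion energy, so O ionizes more easily than half-filled N (2p³).
Tabulated first ionization energy (kJ/mol): N 1402, O 1314, Ne 2081, P 1012, Sb 831.
So from lowest to highest: Sb < P < O < N < Ne.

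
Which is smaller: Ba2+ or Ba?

Ba2+

Forming Ba2+ removes 2 electrons from Ba. Fewer electrons for the same nuclear charge means less shielding and a higher Z_eff on the remaining electrons, and for main-group metals the entire outer shell is lost.
A cation is smaller than its parent atom: Ba2+ < Ba.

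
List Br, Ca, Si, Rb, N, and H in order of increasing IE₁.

H is in period 1, group 1; N is in period 2, group 15; Si is in period 3, group 14; Ca is in period 4, group 2; Br is in period 4, group 17; Rb is in period 5, group 1.
Across a period the outer electron is held more tightly (higher IE₁); down a group it sits in a higher shell, more shielded, and comes off more easily.
These span different periods and groups, so the two trends combine.
Ca > Rb: both effects reinforce here, so Ca is clearly the higher of the two.
Si > Ca: both effects reinforce here, so Si is clearly the higher of the two.
Br > Si: period and group pull opposite ways; the across-period shift dominates (1140 vs 786 kJ/mol).
H > Br: period and group pull opposite ways; the down-group shift dominates (1312 vs 1140 kJ/mol).
N > H: period and group pull opposite ways; the across-period shift dominates (1402 vs 1312 kJ/mol).
Approximate values (kJ/mol): H 1312, N 1402, Si 786, Ca 590, Br 1140, Rb 403.
So from lowest to highest: Rb < Ca < Si < Br < H < N.

Rb < Ca < Si < Br < H < N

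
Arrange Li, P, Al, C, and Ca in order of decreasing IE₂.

The second ionization energy removes an electron from the +1 ion. For each element: Li⁺ is the bare [He] core; P⁺ still has 4 valence electrons; Al⁺ still has 2 valence electrons; C⁺ still has 3 valence electrons; Ca⁺ still has 1 valence electron.
Core electrons are held far more tightly than valence electrons, so Li tops the IE_2 order.
Valence configurations: P⁺ [Ne]3s²3p², Al⁺ [Ne]3s², C⁺ [He]2s²2p¹, Ca⁺ [Ar]4s¹.
The numbers (kJ/mol): Li 7298, P 1907, Al 1817, C 2353, Ca 1145.
Hence IE_2: Ca < Al < P < C < Li.

Li > C > P > Al > Ca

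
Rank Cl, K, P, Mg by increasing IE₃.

P < Cl < K < Mg

After 2 electrons have been removed, what remains? Cl²⁺ still has 5 valence electrons; K²⁺ is already 1 electron into the core; P²⁺ still has 3 valence electrons; Mg²⁺ is the bare [Ne] core.
Pulling an electron out of a noble-gas core costs far more than removing a remaining valence electron, so K and Mg sit at the high end of IE_3.
Valence configurations: Cl²⁺ [Ne]3s²3p³, P²⁺ [Ne]3s²3p¹.
Approximate IE_3 values (kJ/mol): Cl 3822, K 4420, P 2914, Mg 7733.
So the third ionization energies run P < Cl < K < Mg.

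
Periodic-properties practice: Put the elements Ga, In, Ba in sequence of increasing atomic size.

Ga < In < Ba

Ga is in period 4, group 13; In is in period 5, group 13; Ba is in period 6, group 2.
Across a period the added protons contract the valence shell; down a group each new principal shell makes the atom larger.
Neither a single period nor a single group — weigh both effects.
In > Ga: they share group 13; the group trend gives In the larger value.
Ba > In: both effects reinforce here, so Ba is clearly the larger of the two.
Tabulated atomic radius (pm): Ga 124, In 142, Ba 196.
So from smallest to largest: Ga < In < Ba.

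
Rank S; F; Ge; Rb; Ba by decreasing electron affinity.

F > S > Ge > Rb > Ba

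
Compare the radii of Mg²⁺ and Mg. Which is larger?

Forming Mg²⁺ removes 2 electrons from Mg. Fewer electrons for the same nuclear charge means less shielding and a higher Z_eff on the remaining electrons, and for main-group metals the entire outer shell is lost.
A cation is smaller than its parent atom: Mg²⁺ < Mg.

Mg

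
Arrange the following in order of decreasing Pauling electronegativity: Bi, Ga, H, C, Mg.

H is in period 1, group 1; C is in period 2, group 14; Mg is in period 3, group 2; Ga is in period 4, group 13; Bi is in period 6, group 15.
EN rises left→right (higher Z_eff, smaller atoms) and falls top→bottom (larger, more shielded atoms).
These span different periods and groups, so the two trends combine.
Ga > Mg: period and group pull opposite ways; the across-period shift dominates (1.81 vs 1.31).
Bi > Ga: the two effects oppose for this pair; the across-period effect wins (2.02 vs 1.81).
H > Bi: the two effects oppose for this pair; the down-group effect wins (2.20 vs 2.02).
C > H: period and group pull opposite ways; the across-period shift dominates (2.55 vs 2.20).
Approximate values (Pauling): H 2.20, C 2.55, Mg 1.31, Ga 1.81, Bi 2.02.
So from highest to lowest: C > H > Bi > Ga > Mg.

C > H > Bi > Ga > Mg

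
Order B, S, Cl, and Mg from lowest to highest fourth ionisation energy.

IE_4 is the cost of taking one more electron from the +3 cation: B³⁺ is the bare [He] core; S³⁺ still has 3 valence electrons; Cl³⁺ still has 4 valence electrons; Mg³⁺ is already 1 electron into the core.
Breaking into a closed-shell core is much more expensive than removing a leftover valence electron — Mg and B have the largest IE_4 here.
Valence configurations: S³⁺ [Ne]3s²3p¹, Cl³⁺ [Ne]3s²3p².
The numbers (kJ/mol): B 25026, S 4556, Cl 5159, Mg 10543.
Putting it together, IE_4: S < Cl < Mg < B.

S < Cl < Mg < B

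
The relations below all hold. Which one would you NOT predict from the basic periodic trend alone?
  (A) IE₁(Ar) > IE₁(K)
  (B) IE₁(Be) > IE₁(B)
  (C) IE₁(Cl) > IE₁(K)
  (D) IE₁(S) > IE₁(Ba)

The general trend: first ionization energy increases across a period and decreases down a group.
(A) Ar (period 3, group 18) vs K (period 4, group 1): the stated order agrees with the simple trend.
(B) Be (period 2, group 2) vs B (period 2, group 13): the stated order contradicts the simple trend.
(C) Cl (period 3, group 17) vs K (period 4, group 1): the stated order agrees with the simple trend.
(D) S (period 3, group 16) vs Ba (period 6, group 2): the stated order agrees with the simple trend.
The exception is (B): removing B's lone 2p electron is easier than breaking Be's filled 2s².

(B)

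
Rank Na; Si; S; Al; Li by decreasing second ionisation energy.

Li, Na, S, Al, Si

IE_2 is the cost of taking one more electron from the +1 cation: Na⁺ is the bare [Ne] core; Si⁺ still has 3 valence electrons; S⁺ still has 5 valence electrons; Al⁺ still has 2 valence electrons; Li⁺ is the bare [He] core.
Pulling an electron out of a noble-gas core costs far more than removing a remaining valence electron, so Na and Li sit at the high end of IE_2.
Valence configurations: Si⁺ [Ne]3s²3p¹, S⁺ [Ne]3s²3p³, Al⁺ [Ne]3s².
Si⁺ loses a lone 3p electron whereas Al⁺ must break into a filled 3s² pair, so IE_2(Al) > IE_2(Si) even though Si has the higher nuclear charge.
Tabulated IE_2 (kJ/mol): Na 4562, Si 1577, S 2252, Al 1817, Li 7298.
Overall IE_2 order: Si < Al < S < Na < Li.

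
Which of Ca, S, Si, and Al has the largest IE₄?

Al

The fourth ionization energy removes an electron from the +3 ion. For each element: Ca³⁺ is already 1 electron into the core; S³⁺ still has 3 valence electrons; Si³⁺ still has 1 valence electron; Al³⁺ is the bare [Ne] core.
Breaking into a closed-shell core is much more expensive than removing a leftover valence electron — Ca and Al have the largest IE_4 here.
Valence configurations: S³⁺ [Ne]3s²3p¹, Si³⁺ [Ne]3s¹.
The numbers (kJ/mol): Ca 6491, S 4556, Si 4356, Al 11577.
Putting it together, IE_4: Si < S < Ca < Al.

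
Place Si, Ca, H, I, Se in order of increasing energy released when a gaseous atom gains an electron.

H is in period 1, group 1; Si is in period 3, group 14; Ca is in period 4, group 2; Se is in period 4, group 16; I is in period 5, group 17.
Adding an electron releases more energy for atoms nearer the top right (short of the noble gases).
These span different periods and groups, so the two trends combine.
H > Ca: the two effects oppose for this pair; the down-group effect wins (73 vs 2 kJ/mol).
Si > H: the two effects oppose for this pair; the across-period effect wins (134 vs 73 kJ/mol).
Se > Si: the two effects oppose for this pair; the across-period effect wins (195 vs 134 kJ/mol).
I > Se: period and group pull opposite ways; the across-period shift dominates (295 vs 195 kJ/mol).
For reference (kJ/mol): H 73, Si 134, Ca 2, Se 195, I 295.
So from lowest to highest: Ca < H < Si < Se < I.

Ca < H < Si < Se < I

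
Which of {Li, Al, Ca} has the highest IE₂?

IE_2 is the cost of taking one more electron from the +1 cation: Li⁺ is the bare [He] core; Al⁺ still has 2 valence electrons; Ca⁺ still has 1 valence electron.
Core electrons are held far more tightly than valence electrons, so Li tops the IE_2 order.
Valence configurations: Al⁺ [Ne]3s², Ca⁺ [Ar]4s¹.
The numbers (kJ/mol): Li 7298, Al 1817, Ca 1145.
Overall IE_2 order: Ca < Al < Li.

Li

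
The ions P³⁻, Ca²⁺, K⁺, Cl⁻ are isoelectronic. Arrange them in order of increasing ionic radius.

Ca²⁺ < K⁺ < Cl⁻ < P³⁻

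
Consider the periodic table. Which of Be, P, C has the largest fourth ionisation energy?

Be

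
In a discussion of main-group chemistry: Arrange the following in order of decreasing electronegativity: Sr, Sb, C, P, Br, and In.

Br > C > P > Sb > In > Sr

Atoms toward the upper right of the periodic table pull bonding electrons most strongly.
Neither a single period nor a single group — weigh both effects.
In > Sr: In lies to the right of Sr in period 5, so the across-period effect alone puts In higher.
Sb > In: Sb lies to the right of In in period 5, so the across-period effect alone puts Sb higher.
P > Sb: they share group 15; the group trend gives P the larger value.
C > P: the two effects oppose for this pair; the down-group effect wins (2.55 vs 2.19).
Br > C: the two effects oppose for this pair; the across-period effect wins (2.96 vs 2.55).
Approximate values (Pauling): C 2.55, P 2.19, Br 2.96, Sr 0.95, In 1.78, Sb 2.05.
So from highest to lowest: Br > C > P > Sb > In > Sr.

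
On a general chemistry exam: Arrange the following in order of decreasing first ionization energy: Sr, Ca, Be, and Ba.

Be > Ca > Sr > Ba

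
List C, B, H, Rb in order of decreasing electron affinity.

C, H, Rb, B

H is in period 1, group 1; B is in period 2, group 13; C is in period 2, group 14; Rb is in period 5, group 1.
Adding an electron releases more energy for atoms nearer the top right (short of the noble gases).
These span different periods and groups, so the two trends combine.
Rb > B: this pair runs against the simple trend — see the exception note.
H > Rb: they share group 1; the group trend gives H the larger value.
C > H: period and group pull opposite ways; the across-period shift dominates (122 vs 73 kJ/mol).
Note the exception: Rb has a higher electron affinity than B, contrary to the simple trend — B's ns²np¹ configuration gives only a small electron affinity — the sparsely filled np subshell binds an added electron weakly.
Tabulated electron affinity (kJ/mol): H 73, B 27, C 122, Rb 47.
So from highest to lowest: C > H > Rb > B.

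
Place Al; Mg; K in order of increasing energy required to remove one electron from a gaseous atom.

K < Al < Mg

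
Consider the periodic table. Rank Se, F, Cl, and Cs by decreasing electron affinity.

Cl > F > Se > Cs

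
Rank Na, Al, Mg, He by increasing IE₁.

Na < Al < Mg < He

Removing the outermost electron gets harder across a period and easier down a group.
Neither a single period nor a single group — weigh both effects.
Al > Na: Al lies to the right of Na in period 3, so the across-period effect alone puts Al higher.
Mg > Al: this pair runs against the simple trend — see the exception note.
He > Mg: relative to Mg, both the across-period and down-group shifts push He's first ionization energy up.
Note the exception: Mg has a higher first ionization energy than Al, contrary to the simple trend — Al's single 3p electron is easier to remove than one from Mg's filled 3s².
Tabulated first ionization energy (kJ/mol): He 2372, Na 496, Mg 738, Al 578.
So from lowest to highest: Na < Al < Mg < He.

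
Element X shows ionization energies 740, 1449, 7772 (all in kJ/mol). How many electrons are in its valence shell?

2

Look for the largest jump between consecutive ionization energies: IE3/IE2 ≈ 5.4, far larger than any earlier ratio.
That jump marks the point where a core electron is being removed. So the atom has 2 valence electrons.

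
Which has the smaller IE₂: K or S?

S

The second ionization energy removes an electron from the +1 ion. For each element: K⁺ is the bare [Ar] core; S⁺ still has 5 valence electrons.
Pulling an electron out of a noble-gas core costs far more than removing a remaining valence electron, so K sits at the high end of IE_2.
Tabulated IE_2 (kJ/mol): K 3052, S 2252.
Overall IE_2 order: S < K.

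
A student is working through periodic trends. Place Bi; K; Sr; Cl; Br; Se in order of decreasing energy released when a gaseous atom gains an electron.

Cl > Br > Se > Bi > K > Sr

Cl is in period 3, group 17; K is in period 4, group 1; Se is in period 4, group 16; Br is in period 4, group 17; Sr is in period 5, group 2; Bi is in period 6, group 15.
Adding an electron releases more energy for atoms nearer the top right (short of the noble gases).
Here both period and group differ, so the two effects have to be weighed against each other.
K > Sr: period and group pull opposite ways; the down-group shift dominates (48 vs 5 kJ/mol).
Bi > K: the two effects oppose for this pair; the across-period effect wins (91 vs 48 kJ/mol).
Se > Bi: both effects reinforce here, so Se is clearly the higher of the two.
Br > Se: both are in period 4; the period trend gives Br the larger value.
Cl > Br: Cl sits above Br in group 17, so the down-group effect alone puts Cl higher.
Approximate values (kJ/mol): Cl 349, K 48, Se 195, Br 325, Sr 5, Bi 91.
So from highest to lowest: Cl > Br > Se > Bi > K > Sr.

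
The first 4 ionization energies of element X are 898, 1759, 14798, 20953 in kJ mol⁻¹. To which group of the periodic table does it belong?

Group 2

Look for the largest jump between consecutive ionization energies: IE3/IE2 ≈ 8.4, far larger than any earlier ratio.
That jump marks the point where a core electron is being removed. So the atom has 2 valence electrons.
A main-group element with 2 valence electrons is in group 2.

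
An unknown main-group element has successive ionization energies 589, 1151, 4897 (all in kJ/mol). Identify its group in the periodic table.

Group 2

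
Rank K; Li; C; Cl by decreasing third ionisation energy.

Li, C, K, Cl

After 2 electrons have been removed, what remains? K²⁺ is already 1 electron into the core; Li²⁺ is already 1 electron into the core; C²⁺ still has 2 valence electrons; Cl²⁺ still has 5 valence electrons.
Usually core removal costs more than valence removal, but here the competition is close: a tightly held n=2 valence electron can cost more to remove than an n=3 core electron, so the actual values have to decide it.
Valence configurations: C²⁺ [He]2s², Cl²⁺ [Ne]3s²3p³.
Approximate IE_3 values (kJ/mol): K 4420, Li 11815, C 4620, Cl 3822.
Hence IE_3: Cl < K < C < Li.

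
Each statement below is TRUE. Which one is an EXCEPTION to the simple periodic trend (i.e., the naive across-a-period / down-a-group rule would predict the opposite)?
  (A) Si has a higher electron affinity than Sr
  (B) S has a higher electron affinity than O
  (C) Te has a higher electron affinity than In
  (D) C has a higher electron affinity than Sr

The general trend: electron affinity increases across a period and decreases down a group.
(A) Si (period 3, group 14) vs Sr (period 5, group 2): the stated order agrees with the simple trend.
(B) S (period 3, group 16) vs O (period 2, group 16): the stated order contradicts the simple trend.
(C) Te (period 5, group 16) vs In (period 5, group 13): the stated order agrees with the simple trend.
(D) C (period 2, group 14) vs Sr (period 5, group 2): the stated order agrees with the simple trend.
The exception is (B): the compact 2p subshell of O repels the added electron more than S's larger 3p does.

(B)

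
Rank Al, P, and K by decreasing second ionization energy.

IE_2 is the cost of taking one more electron from the +1 cation: Al⁺ still has 2 valence electrons; P⁺ still has 4 valence electrons; K⁺ is the bare [Ar] core.
Pulling an electron out of a noble-gas core costs far more than removing a remaining valence electron, so K sits at the high end of IE_2.
Valence configurations: Al⁺ [Ne]3s², P⁺ [Ne]3s²3p².
Tabulated IE_2 (kJ/mol): Al 1817, P 1907, K 3052.
Overall IE_2 order: Al < P < K.

K > P > Al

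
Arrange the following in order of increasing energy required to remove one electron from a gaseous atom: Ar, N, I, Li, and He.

Li < I < N < Ar < He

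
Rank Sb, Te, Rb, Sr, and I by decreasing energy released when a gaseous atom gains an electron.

Rb is in period 5, group 1; Sr is in period 5, group 2; Sb is in period 5, group 15; Te is in period 5, group 16; I is in period 5, group 17.
EA tends to increase across a period and decrease down a group, though the pattern is less regular than for IE or radius.
All lie in period 5; the across-period trend (electron affinity increases left to right) applies, with the exception below.
Note the exception: Rb has a higher electron affinity than Sr, contrary to the simple trend — adding an electron to Sr (ns²) has to open a new, higher-energy np subshell, which is unfavourable.
Approximate values (kJ/mol): Rb 47, Sr 5, Sb 103, Te 190, I 295.
So from highest to lowest: I > Te > Sb > Rb > Sr.

I > Te > Sb > Rb > Sr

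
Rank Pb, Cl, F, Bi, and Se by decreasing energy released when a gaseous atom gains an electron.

Cl > F > Se > Bi > Pb

F is in period 2, group 17; Cl is in period 3, group 17; Se is in period 4, group 16; Pb is in period 6, group 14; Bi is in period 6, group 15.
Atoms with high Z_eff and room in the valence shell (especially the halogens) have the most exothermic electron affinities.
Neither a single period nor a single group — weigh both effects.
Bi > Pb: both are in period 6; the period trend gives Bi the larger value.
Se > Bi: both effects reinforce here, so Se is clearly the higher of the two.
F > Se: both effects reinforce here, so F is clearly the higher of the two.
Cl > F: this pair runs against the simple trend — see the exception note.
Note the exception: Cl has a higher electron affinity than F, contrary to the simple trend — F's small 2p subshell makes the incoming electron feel strong e⁻–e⁻ repulsion, so Cl actually releases more energy on gaining an electron.
Tabulated electron affinity (kJ/mol): F 328, Cl 349, Se 195, Pb 35, Bi 91.
So from highest to lowest: Cl > F > Se > Bi > Pb.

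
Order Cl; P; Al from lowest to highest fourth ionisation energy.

P, Cl, Al

Consider each +3 ion: Cl³⁺ still has 4 valence electrons; P³⁺ still has 2 valence electrons; Al³⁺ is the bare [Ne] core.
Core electrons are held far more tightly than valence electrons, so Al tops the IE_4 order.
Valence configurations: Cl³⁺ [Ne]3s²3p², P³⁺ [Ne]3s².
The numbers (kJ/mol): Cl 5159, P 4964, Al 11577.
Hence IE_4: P < Cl < Al.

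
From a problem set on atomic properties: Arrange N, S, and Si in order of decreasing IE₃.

N, S, Si

The third ionization energy removes an electron from the +2 ion. For each element: N²⁺ still has 3 valence electrons; S²⁺ still has 4 valence electrons; Si²⁺ still has 2 valence electrons.
All are still removing valence electrons, so compare the +2 ions as you would atoms: IE_3 generally rises across a period (higher Z_eff) and falls down a group (larger shell), subject to the usual subshell exceptions.
Valence configurations: N²⁺ [He]2s²2p¹, S²⁺ [Ne]3s²3p², Si²⁺ [Ne]3s².
Approximate IE_3 values (kJ/mol): N 4578, S 3357, Si 3232.
Overall IE_3 order: Si < S < N.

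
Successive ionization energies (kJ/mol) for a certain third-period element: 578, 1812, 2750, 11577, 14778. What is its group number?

Look for the largest jump between consecutive ionization energies: IE4/IE3 ≈ 4.2, far larger than any earlier ratio.
That jump marks the point where a core electron is being removed. So the atom has 3 valence electrons.
A main-group element with 3 valence electrons is in group 13.

Group 13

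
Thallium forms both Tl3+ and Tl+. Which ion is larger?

Tl+

Both ions have Z = 81 protons, but Tl3+ has lost more electrons, so its remaining electrons feel a larger effective nuclear charge per electron and are pulled in more tightly.
Higher positive charge → smaller ion, so Tl+ > Tl3+.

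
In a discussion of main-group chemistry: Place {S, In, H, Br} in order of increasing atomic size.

H, S, Br, In

H is in period 1, group 1; S is in period 3, group 16; Br is in period 4, group 17; In is in period 5, group 13.
Moving right in a period, electrons are added to the same shell under a stronger nuclear pull, so atoms get smaller; moving down, a new shell is opened and atoms get larger.
These span different periods and groups, so the two trends combine.
S > H: the two effects oppose for this pair; the down-group effect wins (103 vs 32 pm).
Br > S: the two effects oppose for this pair; the down-group effect wins (114 vs 103 pm).
In > Br: both effects reinforce here, so In is clearly the larger of the two.
Tabulated atomic radius (pm): H 32, S 103, Br 114, In 142.
So from smallest to largest: H < S < Br < In.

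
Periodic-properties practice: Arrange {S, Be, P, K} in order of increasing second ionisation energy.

Be < P < S < K

The second ionization energy removes an electron from the +1 ion. For each element: S⁺ still has 5 valence electrons; Be⁺ still has 1 valence electron; P⁺ still has 4 valence electrons; K⁺ is the bare [Ar] core.
Breaking into a closed-shell core is much more expensive than removing a leftover valence electron — K has the largest IE_2 here.
Valence configurations: S⁺ [Ne]3s²3p³, Be⁺ [He]2s¹, P⁺ [Ne]3s²3p².
The numbers (kJ/mol): S 2252, Be 1757, P 1907, K 3052.
Overall IE_2 order: Be < P < S < K.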